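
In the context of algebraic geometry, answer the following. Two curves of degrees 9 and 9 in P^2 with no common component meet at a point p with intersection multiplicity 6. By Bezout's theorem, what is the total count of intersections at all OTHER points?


By Bezout's theorem, the total intersection number is d1 * d2.
Total = 9 * 9 = 81
Intersection multiplicity at p = 6
Remaining intersections = 81 - 6 = 75

75


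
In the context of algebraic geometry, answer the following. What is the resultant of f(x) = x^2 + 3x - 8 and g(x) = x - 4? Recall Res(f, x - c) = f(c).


For Res(f, x - c), we evaluate f at x = c.
f(4) = 4^2 + 3*4 - 8
= 16 + 12 - 8
= 28 - 8 = 20
Res(f, g) = 20

20


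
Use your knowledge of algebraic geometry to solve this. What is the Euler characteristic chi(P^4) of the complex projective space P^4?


The complex projective space P^4 has one cell in each even real dimension 0, 2, ..., 8.
The cohomology groups are H^{2k}(P^4) = Z for k = 0,...,4, and 0 otherwise.
Euler characteristic = sum of Betti numbers = 1 per even-dimensional cohomology group.
chi(P^4) = 4 + 1 = 5

5


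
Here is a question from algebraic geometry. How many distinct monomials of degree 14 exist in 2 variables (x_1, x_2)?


The number of degree-14 monomials in 2 variables is C(d+n-1, n-1).
= C(14+2-1, 2-1) = C(15, 1)
= 15

15


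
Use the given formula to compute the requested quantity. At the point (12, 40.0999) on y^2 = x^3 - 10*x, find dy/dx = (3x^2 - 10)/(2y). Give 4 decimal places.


Using implicit differentiation of y^2 = x^3 - 10*x:
2y * dy/dx = 3x^2 - 10
dy/dx = (3x^2 - 10)/(2y)
Numerator: 3*12^2 - 10 = 422
Denominator: 2*40.0999 = 80.1998
dy/dx = 422/80.1998 = 5.2619

5.2619


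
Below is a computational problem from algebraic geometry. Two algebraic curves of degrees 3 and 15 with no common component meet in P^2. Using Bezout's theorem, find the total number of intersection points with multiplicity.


Bezout's theorem states the intersection count equals the product of degrees.
Intersection count = 3 * 15 = 45

45


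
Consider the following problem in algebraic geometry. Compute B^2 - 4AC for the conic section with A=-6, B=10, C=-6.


The discriminant of a conic Ax^2 + Bxy + Cy^2 + ... = 0 is B^2 - 4AC.
B^2 = 10^2 = 100
4AC = 4*(-6)*(-6) = 144
Discriminant = 100 - 144 = -44

-44


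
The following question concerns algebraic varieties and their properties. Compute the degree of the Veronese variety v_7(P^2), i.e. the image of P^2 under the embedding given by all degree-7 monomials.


The Veronese variety v_7(P^2) has degree d^r.
d^r = 7^2 = 49

49


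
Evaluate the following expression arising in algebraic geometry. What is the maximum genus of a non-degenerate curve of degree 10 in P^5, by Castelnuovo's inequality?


Castelnuovo's bound: write d - 1 = m(r-1) + epsilon with 0 <= epsilon < r-1.
d - 1 = 10 - 1 = 9
r - 1 = 5 - 1 = 4
9 = 2*4 + 1, so m = 2, epsilon = 1
pi(d, r) = m(m-1)(r-1)/2 + m*epsilon
= 2*1*4/2 + 2*1
= 8/2 + 2
= 4 + 2 = 6

6


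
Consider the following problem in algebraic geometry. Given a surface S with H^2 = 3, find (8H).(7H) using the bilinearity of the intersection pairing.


Using bilinearity of the intersection pairing on a surface S:
(aH).(bH) = ab * (H.H)
We have H^2 = 3.
D.E = (8H).(7H) = 8*7*3
= 56*3
= 168

168


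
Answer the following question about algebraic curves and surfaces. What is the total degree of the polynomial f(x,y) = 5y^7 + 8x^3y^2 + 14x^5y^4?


Examine each term for its total degree (sum of exponents).
  Term '5y^7' has total degree 0+7 = 7.
  Term '8x^3y^2' has total degree 3+2 = 5.
  Term '14x^5y^4' has total degree 5+4 = 9.
The maximum total degree among all terms is 9.

9


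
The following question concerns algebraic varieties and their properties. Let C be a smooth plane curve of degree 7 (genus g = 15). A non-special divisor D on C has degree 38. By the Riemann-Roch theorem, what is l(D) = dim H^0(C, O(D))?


First, compute the genus of a smooth plane curve of degree 7:
g = (d-1)(d-2)/2 = (7-1)(7-2)/2 = 15
For a non-special divisor D (i.e., h^1(D) = 0), Riemann-Roch gives:
l(D) = deg(D) - g + 1
Since deg(D) = 38 >= 2g - 1 = 29, D is non-special.
l(D) = 38 - 15 + 1 = 24

24


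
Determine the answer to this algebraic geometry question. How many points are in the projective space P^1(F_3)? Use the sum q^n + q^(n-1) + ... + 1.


P^1(F_3) has (q^(n+1) - 1)/(q - 1) points.
= 3^1 + 3^0
= 3 + 1
= 4

4


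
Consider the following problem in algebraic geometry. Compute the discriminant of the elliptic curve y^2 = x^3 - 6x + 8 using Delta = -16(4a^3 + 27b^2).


Compute each component:
4a^3 = 4*(-6)^3 = 4*(-216) = -864
27b^2 = 27*8^2 = 27*64 = 1728
4a^3 + 27b^2 = -864 + 1728 = 864
Delta = -16*864 = -13824

-13824


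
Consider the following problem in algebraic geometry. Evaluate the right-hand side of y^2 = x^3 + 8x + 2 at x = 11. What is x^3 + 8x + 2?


Compute x^3 + 8x + 2 at x = 11:
x^3 = 11^3 = 1331
8*x = 8*11 = 88
Sum: 1331 + 88 + 2 = 1421

1421


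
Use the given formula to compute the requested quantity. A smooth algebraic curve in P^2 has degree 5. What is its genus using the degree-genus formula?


Using the genus formula for smooth plane curves:
g = (d-1)(d-2)/2
g = (5-1)(5-2)/2
g = 4*3/2
g = 12/2 = 6

6


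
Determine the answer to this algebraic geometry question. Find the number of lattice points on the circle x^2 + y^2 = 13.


Systematically check integer values of x where x^2 <= 13.
For each valid x, check if 13 - x^2 is a perfect square.
x=2: 13 - 4 = 9, sqrt = 3 (valid)
x=3: 13 - 9 = 4, sqrt = 2 (valid)
Total integer solutions found: 8

8


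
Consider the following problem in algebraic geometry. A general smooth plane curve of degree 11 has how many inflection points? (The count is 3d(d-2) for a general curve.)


For a general smooth plane curve C of degree d, the inflection points are
the intersection of C with its Hessian curve, which has degree 3(d-2).
By Bezout, the total intersection number is d * 3(d-2) = 11 * 27 = 297.
For a general curve every flex is ordinary, so each contributes
multiplicity 1 to C·Hess(C), and the number of distinct inflection
points is 3d(d-2).
Inflection points = 3*11*(11-2) = 3*11*9 = 297

297


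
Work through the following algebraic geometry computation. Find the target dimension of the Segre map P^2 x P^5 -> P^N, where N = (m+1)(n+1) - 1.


The Segre embedding maps P^m x P^n into P^N via
all products of coordinates from each factor.
N = (m+1)(n+1) - 1
N = (2+1)(5+1) - 1
N = 3*6 - 1
N = 18 - 1 = 17

17


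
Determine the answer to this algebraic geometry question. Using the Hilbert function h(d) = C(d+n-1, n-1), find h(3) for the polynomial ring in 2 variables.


The Hilbert function for the polynomial ring in 2 variables is:
h(d) = C(d+n-1, n-1)
h(3) = C(3+2-1, 2-1) = C(4, 1)
= 4! / (1! * 3!)
= 4

4


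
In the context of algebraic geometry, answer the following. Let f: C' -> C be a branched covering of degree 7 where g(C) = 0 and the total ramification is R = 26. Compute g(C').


Riemann-Hurwitz formula: 2g' - 2 = d(2g - 2) + R
Given: d = 7, g = 0, R = 26
2g' - 2 = 7*(2*0 - 2) + 26
2g' - 2 = 7*(-2) + 26
2g' - 2 = -14 + 26 = 12
2g' = 14
g' = 7

7


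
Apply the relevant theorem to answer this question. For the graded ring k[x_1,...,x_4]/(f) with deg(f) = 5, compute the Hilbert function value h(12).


For R = k[x_1,...,x_n]/(f) with f homogeneous of degree e:
The Hilbert series is (1 - t^e)/(1 - t)^n.
So h(d) = C(d+n-1, n-1) - C(d-e+n-1, n-1) for d >= e.
With n=4, e=5, d=12:
C(12+4-1, 4-1) = C(15, 3) = 455
C(12-5+4-1, 4-1) = C(10, 3) = 120
h(12) = 455 - 120 = 335

335


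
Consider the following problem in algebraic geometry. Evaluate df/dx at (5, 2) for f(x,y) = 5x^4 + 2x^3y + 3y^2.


df/dx = 4*5*x^3 + 3*2*x^2*y
At (5,2): 4*5*5^3 + 3*2*5^2*2
= 2500 + 300
= 2800

2800


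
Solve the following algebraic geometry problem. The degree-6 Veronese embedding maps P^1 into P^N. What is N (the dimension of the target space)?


The Veronese embedding v_d: P^n -> P^N maps each point to all
degree-d monomials in n+1 homogeneous coordinates.
N = C(n+d, d) - 1
N = C(1+6, 6) - 1
N = C(7, 6) - 1
C(7, 6) = 7
N = 7 - 1 = 6

6


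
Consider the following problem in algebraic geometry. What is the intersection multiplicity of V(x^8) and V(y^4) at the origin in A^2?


The intersection multiplicity of V(x^a) and V(y^b) at the origin is:
I(O; V(x^8), V(y^4)) = dim_k(k[x,y]/(x^8, y^4))
A basis for k[x,y]/(x^8, y^4) is the set of monomials x^i * y^j
where 0 <= i < 8 and 0 <= j < 4.
The number of such monomials is 8 * 4 = 32

32


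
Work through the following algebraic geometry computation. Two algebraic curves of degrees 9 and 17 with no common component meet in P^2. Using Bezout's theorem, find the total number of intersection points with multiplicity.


Bezout's theorem states the intersection count equals the product of degrees.
Intersection count = 9 * 17 = 153

153


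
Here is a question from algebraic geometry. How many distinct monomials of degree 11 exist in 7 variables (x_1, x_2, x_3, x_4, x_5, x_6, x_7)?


The number of degree-11 monomials in 7 variables is C(d+n-1, n-1).
= C(11+7-1, 7-1) = C(17, 6)
= 12376

12376


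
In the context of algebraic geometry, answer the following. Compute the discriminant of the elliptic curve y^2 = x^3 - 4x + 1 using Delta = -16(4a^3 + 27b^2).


Compute each component:
4a^3 = 4*(-4)^3 = 4*(-64) = -256
27b^2 = 27*1^2 = 27*1 = 27
4a^3 + 27b^2 = -256 + 27 = -229
Delta = -16*(-229) = 3664

3664


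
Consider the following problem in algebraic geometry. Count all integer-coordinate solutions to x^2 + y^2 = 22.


Systematically check integer values of x where x^2 <= 22.
For each valid x, check if 22 - x^2 is a perfect square.
Total integer solutions found: 0

0


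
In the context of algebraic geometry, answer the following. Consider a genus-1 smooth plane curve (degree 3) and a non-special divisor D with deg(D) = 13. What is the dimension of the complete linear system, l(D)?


First, compute the genus of a smooth plane curve of degree 3:
g = (d-1)(d-2)/2 = (3-1)(3-2)/2 = 1
For a non-special divisor D (i.e., h^1(D) = 0), Riemann-Roch gives:
l(D) = deg(D) - g + 1
Since deg(D) = 13 >= 2g - 1 = 1, D is non-special.
l(D) = 13 - 1 + 1 = 13

13


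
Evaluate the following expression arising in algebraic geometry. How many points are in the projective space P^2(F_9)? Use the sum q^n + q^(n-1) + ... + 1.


P^2(F_9) has (q^(n+1) - 1)/(q - 1) points.
= 9^2 + 9^1 + 9^0
= 81 + 9 + 1
= 91

91


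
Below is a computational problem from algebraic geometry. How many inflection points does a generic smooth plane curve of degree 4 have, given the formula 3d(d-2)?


For a general smooth plane curve C of degree d, the inflection points are
the intersection of C with its Hessian curve, which has degree 3(d-2).
By Bezout, the total intersection number is d * 3(d-2) = 4 * 6 = 24.
For a general curve every flex is ordinary, so each contributes
multiplicity 1 to C·Hess(C), and the number of distinct inflection
points is 3d(d-2).
Inflection points = 3*4*(4-2) = 3*4*2 = 24

24


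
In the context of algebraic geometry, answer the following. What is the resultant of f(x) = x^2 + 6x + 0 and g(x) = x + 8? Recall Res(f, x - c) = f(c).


For Res(f, x - c), we evaluate f at x = c.
f(-8) = (-8)^2 + 6*(-8) + 0
= 64 - 48 + 0
= 16 + 0 = 16
Res(f, g) = 16

16


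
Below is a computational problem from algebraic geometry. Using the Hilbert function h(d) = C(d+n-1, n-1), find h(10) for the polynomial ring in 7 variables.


The Hilbert function for the polynomial ring in 7 variables is:
h(d) = C(d+n-1, n-1)
h(10) = C(10+7-1, 7-1) = C(16, 6)
= 16! / (6! * 10!)
= 8008

8008


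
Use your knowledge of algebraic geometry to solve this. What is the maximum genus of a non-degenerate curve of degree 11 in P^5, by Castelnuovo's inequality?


Castelnuovo's bound: write d - 1 = m(r-1) + epsilon with 0 <= epsilon < r-1.
d - 1 = 11 - 1 = 10
r - 1 = 5 - 1 = 4
10 = 2*4 + 2, so m = 2, epsilon = 2
pi(d, r) = m(m-1)(r-1)/2 + m*epsilon
= 2*1*4/2 + 2*2
= 8/2 + 4
= 4 + 4 = 8

8


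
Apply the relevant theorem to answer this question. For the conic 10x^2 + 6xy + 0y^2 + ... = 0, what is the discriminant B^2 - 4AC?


The discriminant of a conic Ax^2 + Bxy + Cy^2 + ... = 0 is B^2 - 4AC.
B^2 = 6^2 = 36
4AC = 4*10*0 = 0
Discriminant = 36 + 0 = 36

36


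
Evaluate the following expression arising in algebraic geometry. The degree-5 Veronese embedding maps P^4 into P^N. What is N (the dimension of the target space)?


The Veronese embedding v_d: P^n -> P^N maps each point to all
degree-d monomials in n+1 homogeneous coordinates.
N = C(n+d, d) - 1
N = C(4+5, 5) - 1
N = C(9, 5) - 1
C(9, 5) = 126
N = 126 - 1 = 125

125


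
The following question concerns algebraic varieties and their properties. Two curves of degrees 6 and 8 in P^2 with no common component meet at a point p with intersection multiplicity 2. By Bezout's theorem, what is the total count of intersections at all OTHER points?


By Bezout's theorem, the total intersection number is d1 * d2.
Total = 6 * 8 = 48
Intersection multiplicity at p = 2
Remaining intersections = 48 - 2 = 46

46


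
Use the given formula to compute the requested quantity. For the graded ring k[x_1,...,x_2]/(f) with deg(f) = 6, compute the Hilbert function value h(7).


For R = k[x_1,...,x_n]/(f) with f homogeneous of degree e:
The Hilbert series is (1 - t^e)/(1 - t)^n.
So h(d) = C(d+n-1, n-1) - C(d-e+n-1, n-1) for d >= e.
With n=2, e=6, d=7:
C(7+2-1, 2-1) = C(8, 1) = 8
C(7-6+2-1, 2-1) = C(2, 1) = 2
h(7) = 8 - 2 = 6

6


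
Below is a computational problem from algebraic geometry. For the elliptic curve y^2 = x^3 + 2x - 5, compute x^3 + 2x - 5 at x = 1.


Compute x^3 + 2x - 5 at x = 1:
x^3 = 1^3 = 1
2*x = 2*1 = 2
Sum: 1 + 2 - 5 = -2

-2


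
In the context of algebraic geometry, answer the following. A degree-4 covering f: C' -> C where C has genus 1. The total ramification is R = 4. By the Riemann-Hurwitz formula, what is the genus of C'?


Riemann-Hurwitz formula: 2g' - 2 = d(2g - 2) + R
Given: d = 4, g = 1, R = 4
2g' - 2 = 4*(2*1 - 2) + 4
2g' - 2 = 4*0 + 4
2g' - 2 = 0 + 4 = 4
2g' = 6
g' = 3

3


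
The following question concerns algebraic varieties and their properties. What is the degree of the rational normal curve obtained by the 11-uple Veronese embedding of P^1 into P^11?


The rational normal curve in P^11 is the image of P^1 under the 11-uple Veronese.
A general hyperplane in P^11 pulls back to a degree-11 form on P^1, which has 11 zeros,
so the curve meets a general hyperplane in 11 points. Degree = 11.

11


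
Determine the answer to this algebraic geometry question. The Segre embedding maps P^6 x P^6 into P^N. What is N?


The Segre embedding maps P^m x P^n into P^N via
all products of coordinates from each factor.
N = (m+1)(n+1) - 1
N = (6+1)(6+1) - 1
N = 7*7 - 1
N = 49 - 1 = 48

48


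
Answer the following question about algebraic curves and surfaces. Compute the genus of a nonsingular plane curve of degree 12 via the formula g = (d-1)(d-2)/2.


Using the genus formula for smooth plane curves:
g = (d-1)(d-2)/2
g = (12-1)(12-2)/2
g = 11*10/2
g = 110/2 = 55

55


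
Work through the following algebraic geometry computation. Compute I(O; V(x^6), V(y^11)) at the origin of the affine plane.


The intersection multiplicity of V(x^a) and V(y^b) at the origin is:
I(O; V(x^6), V(y^11)) = dim_k(k[x,y]/(x^6, y^11))
A basis for k[x,y]/(x^6, y^11) is the set of monomials x^i * y^j
where 0 <= i < 6 and 0 <= j < 11.
The number of such monomials is 6 * 11 = 66

66


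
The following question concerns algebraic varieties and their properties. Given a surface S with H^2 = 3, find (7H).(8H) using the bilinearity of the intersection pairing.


Using bilinearity of the intersection pairing on a surface S:
(aH).(bH) = ab * (H.H)
We have H^2 = 3.
D.E = (7H).(8H) = 7*8*3
= 56*3
= 168

168


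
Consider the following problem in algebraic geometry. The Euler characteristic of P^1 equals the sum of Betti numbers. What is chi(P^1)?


The complex projective space P^1 has one cell in each even real dimension 0, 2, ..., 2.
The cohomology groups are H^{2k}(P^1) = Z for k = 0,...,1, and 0 otherwise.
Euler characteristic = sum of Betti numbers = 1 per even-dimensional cohomology group.
chi(P^1) = 1 + 1 = 2

2


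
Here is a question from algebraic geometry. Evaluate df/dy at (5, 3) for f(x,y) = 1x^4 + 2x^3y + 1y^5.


df/dy = 2*x^3 + 5*1*y^4
At (5,3): 2*5^3 + 5*1*3^4
= 250 + 405
= 655

655


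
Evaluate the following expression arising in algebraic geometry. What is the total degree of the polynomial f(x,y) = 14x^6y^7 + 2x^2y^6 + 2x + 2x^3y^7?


Examine each term for its total degree (sum of exponents).
  Term '14x^6y^7' has total degree 6+7 = 13.
  Term '2x^2y^6' has total degree 2+6 = 8.
  Term '2x' has total degree 1+0 = 1.
  Term '2x^3y^7' has total degree 3+7 = 10.
The maximum total degree among all terms is 13.

13


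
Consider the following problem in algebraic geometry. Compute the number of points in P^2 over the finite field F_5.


P^2(F_5) has (q^(n+1) - 1)/(q - 1) points.
= 5^2 + 5^1 + 5^0
= 25 + 5 + 1
= 31

31


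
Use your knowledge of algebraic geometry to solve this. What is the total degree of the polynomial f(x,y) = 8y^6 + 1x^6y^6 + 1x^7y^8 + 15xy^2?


Examine each term for its total degree (sum of exponents).
  Term '8y^6' has total degree 0+6 = 6.
  Term '1x^6y^6' has total degree 6+6 = 12.
  Term '1x^7y^8' has total degree 7+8 = 15.
  Term '15xy^2' has total degree 1+2 = 3.
The maximum total degree among all terms is 15.

15


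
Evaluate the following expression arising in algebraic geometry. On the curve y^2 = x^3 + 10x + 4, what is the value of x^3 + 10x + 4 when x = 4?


Compute x^3 + 10x + 4 at x = 4:
x^3 = 4^3 = 64
10*x = 10*4 = 40
Sum: 64 + 40 + 4 = 108

108


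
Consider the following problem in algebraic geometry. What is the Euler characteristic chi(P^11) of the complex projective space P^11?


The complex projective space P^11 has one cell in each even real dimension 0, 2, ..., 22.
The cohomology groups are H^{2k}(P^11) = Z for k = 0,...,11, and 0 otherwise.
Euler characteristic = sum of Betti numbers = 1 per even-dimensional cohomology group.
chi(P^11) = 11 + 1 = 12

12


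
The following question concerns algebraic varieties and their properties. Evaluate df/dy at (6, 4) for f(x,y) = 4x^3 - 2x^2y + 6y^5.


df/dy = (-2)*x^2 + 5*6*y^4
At (6,4): (-2)*6^2 + 5*6*4^4
= -72 + 7680
= 7608

7608


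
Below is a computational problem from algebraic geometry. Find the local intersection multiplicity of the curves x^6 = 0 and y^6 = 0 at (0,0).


The intersection multiplicity of V(x^a) and V(y^b) at the origin is:
I(O; V(x^6), V(y^6)) = dim_k(k[x,y]/(x^6, y^6))
A basis for k[x,y]/(x^6, y^6) is the set of monomials x^i * y^j
where 0 <= i < 6 and 0 <= j < 6.
The number of such monomials is 6 * 6 = 36

36


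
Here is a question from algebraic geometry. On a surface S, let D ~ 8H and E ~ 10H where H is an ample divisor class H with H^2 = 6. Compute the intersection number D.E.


Using bilinearity of the intersection pairing on a surface S:
(aH).(bH) = ab * (H.H)
We have H^2 = 6.
D.E = (8H).(10H) = 8*10*6
= 80*6
= 480

480


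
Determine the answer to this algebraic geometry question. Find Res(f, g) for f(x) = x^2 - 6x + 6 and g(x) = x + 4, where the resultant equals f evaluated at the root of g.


For Res(f, x - c), we evaluate f at x = c.
f(-4) = (-4)^2 - 6*(-4) + 6
= 16 + 24 + 6
= 40 + 6 = 46
Res(f, g) = 46

46


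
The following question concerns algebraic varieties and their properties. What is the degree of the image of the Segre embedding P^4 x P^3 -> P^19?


The degree of the Segre variety P^4 x P^3 is C(m+n, m).
= C(7, 4)
= 35

35


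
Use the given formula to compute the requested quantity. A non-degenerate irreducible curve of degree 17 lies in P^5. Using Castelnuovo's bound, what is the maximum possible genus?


Castelnuovo's bound: write d - 1 = m(r-1) + epsilon with 0 <= epsilon < r-1.
d - 1 = 17 - 1 = 16
r - 1 = 5 - 1 = 4
16 = 4*4 + 0, so m = 4, epsilon = 0
pi(d, r) = m(m-1)(r-1)/2 + m*epsilon
= 4*3*4/2 + 4*0
= 48/2 + 0
= 24 + 0 = 24

24


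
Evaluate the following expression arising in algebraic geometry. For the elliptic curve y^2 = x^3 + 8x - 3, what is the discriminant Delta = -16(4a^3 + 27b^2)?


Compute each component:
4a^3 = 4*8^3 = 4*512 = 2048
27b^2 = 27*(-3)^2 = 27*9 = 243
4a^3 + 27b^2 = 2048 + 243 = 2291
Delta = -16*2291 = -36656

-36656


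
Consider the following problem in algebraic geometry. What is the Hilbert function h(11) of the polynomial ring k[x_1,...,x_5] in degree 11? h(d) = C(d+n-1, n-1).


The Hilbert function for the polynomial ring in 5 variables is:
h(d) = C(d+n-1, n-1)
h(11) = C(11+5-1, 5-1) = C(15, 4)
= 15! / (4! * 11!)
= 1365

1365


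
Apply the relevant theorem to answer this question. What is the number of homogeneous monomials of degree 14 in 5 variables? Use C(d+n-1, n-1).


The number of degree-14 monomials in 5 variables is C(d+n-1, n-1).
= C(14+5-1, 5-1) = C(18, 4)
= 3060

3060


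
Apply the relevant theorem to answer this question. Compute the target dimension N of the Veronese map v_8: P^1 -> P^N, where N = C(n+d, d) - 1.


The Veronese embedding v_d: P^n -> P^N maps each point to all
degree-d monomials in n+1 homogeneous coordinates.
N = C(n+d, d) - 1
N = C(1+8, 8) - 1
N = C(9, 8) - 1
C(9, 8) = 9
N = 9 - 1 = 8

8


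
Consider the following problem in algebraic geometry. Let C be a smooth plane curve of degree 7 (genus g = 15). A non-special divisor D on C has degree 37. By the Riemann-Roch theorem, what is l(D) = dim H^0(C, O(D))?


First, compute the genus of a smooth plane curve of degree 7:
g = (d-1)(d-2)/2 = (7-1)(7-2)/2 = 15
For a non-special divisor D (i.e., h^1(D) = 0), Riemann-Roch gives:
l(D) = deg(D) - g + 1
Since deg(D) = 37 >= 2g - 1 = 29, D is non-special.
l(D) = 37 - 15 + 1 = 23

23


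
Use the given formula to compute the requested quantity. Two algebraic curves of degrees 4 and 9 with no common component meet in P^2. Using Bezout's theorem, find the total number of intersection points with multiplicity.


Bezout's theorem states the intersection count equals the product of degrees.
Intersection count = 4 * 9 = 36

36


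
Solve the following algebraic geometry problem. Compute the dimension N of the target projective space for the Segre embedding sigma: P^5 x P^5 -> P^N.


The Segre embedding maps P^m x P^n into P^N via
all products of coordinates from each factor.
N = (m+1)(n+1) - 1
N = (5+1)(5+1) - 1
N = 6*6 - 1
N = 36 - 1 = 35

35


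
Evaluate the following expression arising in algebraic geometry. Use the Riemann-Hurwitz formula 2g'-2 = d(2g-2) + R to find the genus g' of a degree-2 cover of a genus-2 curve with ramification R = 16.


Riemann-Hurwitz formula: 2g' - 2 = d(2g - 2) + R
Given: d = 2, g = 2, R = 16
2g' - 2 = 2*(2*2 - 2) + 16
2g' - 2 = 2*2 + 16
2g' - 2 = 4 + 16 = 20
2g' = 22
g' = 11

11


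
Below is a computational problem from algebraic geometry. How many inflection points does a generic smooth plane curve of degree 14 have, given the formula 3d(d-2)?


For a general smooth plane curve C of degree d, the inflection points are
the intersection of C with its Hessian curve, which has degree 3(d-2).
By Bezout, the total intersection number is d * 3(d-2) = 14 * 36 = 504.
For a general curve every flex is ordinary, so each contributes
multiplicity 1 to C·Hess(C), and the number of distinct inflection
points is 3d(d-2).
Inflection points = 3*14*(14-2) = 3*14*12 = 504

504


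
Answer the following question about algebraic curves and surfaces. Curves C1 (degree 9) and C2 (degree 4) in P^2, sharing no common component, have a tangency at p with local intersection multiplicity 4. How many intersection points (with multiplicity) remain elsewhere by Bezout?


By Bezout's theorem, the total intersection number is d1 * d2.
Total = 9 * 4 = 36
Intersection multiplicity at p = 4
Remaining intersections = 36 - 4 = 32

32


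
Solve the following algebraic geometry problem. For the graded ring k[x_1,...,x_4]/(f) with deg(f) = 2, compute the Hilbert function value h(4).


For R = k[x_1,...,x_n]/(f) with f homogeneous of degree e:
The Hilbert series is (1 - t^e)/(1 - t)^n.
So h(d) = C(d+n-1, n-1) - C(d-e+n-1, n-1) for d >= e.
With n=4, e=2, d=4:
C(4+4-1, 4-1) = C(7, 3) = 35
C(4-2+4-1, 4-1) = C(5, 3) = 10
h(4) = 35 - 10 = 25

25


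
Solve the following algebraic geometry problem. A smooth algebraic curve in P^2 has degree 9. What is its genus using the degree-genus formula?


Using the genus formula for smooth plane curves:
g = (d-1)(d-2)/2
g = (9-1)(9-2)/2
g = 8*7/2
g = 56/2 = 28

28


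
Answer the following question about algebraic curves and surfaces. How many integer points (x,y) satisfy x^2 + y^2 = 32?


Systematically check integer values of x where x^2 <= 32.
For each valid x, check if 32 - x^2 is a perfect square.
x=4: 32 - 16 = 16, sqrt = 4 (valid)
Total integer solutions found: 4

4


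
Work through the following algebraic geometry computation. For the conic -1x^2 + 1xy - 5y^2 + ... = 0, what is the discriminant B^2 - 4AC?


The discriminant of a conic Ax^2 + Bxy + Cy^2 + ... = 0 is B^2 - 4AC.
B^2 = 1^2 = 1
4AC = 4*(-1)*(-5) = 20
Discriminant = 1 - 20 = -19

-19


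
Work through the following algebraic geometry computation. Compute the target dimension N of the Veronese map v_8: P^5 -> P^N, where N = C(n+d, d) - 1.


The Veronese embedding v_d: P^n -> P^N maps each point to all
degree-d monomials in n+1 homogeneous coordinates.
N = C(n+d, d) - 1
N = C(5+8, 8) - 1
N = C(13, 8) - 1
C(13, 8) = 1287
N = 1287 - 1 = 1286

1286


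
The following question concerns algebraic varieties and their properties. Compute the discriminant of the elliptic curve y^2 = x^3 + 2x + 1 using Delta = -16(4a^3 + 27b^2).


Compute each component:
4a^3 = 4*2^3 = 4*8 = 32
27b^2 = 27*1^2 = 27*1 = 27
4a^3 + 27b^2 = 32 + 27 = 59
Delta = -16*59 = -944

-944


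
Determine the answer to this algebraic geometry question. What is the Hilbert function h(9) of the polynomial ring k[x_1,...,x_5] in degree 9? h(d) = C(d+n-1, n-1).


The Hilbert function for the polynomial ring in 5 variables is:
h(d) = C(d+n-1, n-1)
h(9) = C(9+5-1, 5-1) = C(13, 4)
= 13! / (4! * 9!)
= 715

715


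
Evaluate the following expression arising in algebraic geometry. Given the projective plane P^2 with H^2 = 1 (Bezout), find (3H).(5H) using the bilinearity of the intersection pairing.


Using bilinearity of the intersection pairing on the projective plane P^2:
(aH).(bH) = ab * (H.H)
We have H^2 = 1 (Bezout).
D.E = (3H).(5H) = 3*5*1
= 15*1
= 15

15


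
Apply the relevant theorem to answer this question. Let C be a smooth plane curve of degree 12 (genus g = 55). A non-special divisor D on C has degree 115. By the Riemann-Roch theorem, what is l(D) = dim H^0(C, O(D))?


First, compute the genus of a smooth plane curve of degree 12:
g = (d-1)(d-2)/2 = (12-1)(12-2)/2 = 55
For a non-special divisor D (i.e., h^1(D) = 0), Riemann-Roch gives:
l(D) = deg(D) - g + 1
Since deg(D) = 115 >= 2g - 1 = 109, D is non-special.
l(D) = 115 - 55 + 1 = 61

61


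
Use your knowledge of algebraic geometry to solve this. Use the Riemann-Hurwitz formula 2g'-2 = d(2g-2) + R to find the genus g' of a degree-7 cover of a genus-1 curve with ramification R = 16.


Riemann-Hurwitz formula: 2g' - 2 = d(2g - 2) + R
Given: d = 7, g = 1, R = 16
2g' - 2 = 7*(2*1 - 2) + 16
2g' - 2 = 7*0 + 16
2g' - 2 = 0 + 16 = 16
2g' = 18
g' = 9

9


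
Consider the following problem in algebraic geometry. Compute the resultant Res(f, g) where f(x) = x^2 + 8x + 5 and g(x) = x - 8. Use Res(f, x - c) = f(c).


For Res(f, x - c), we evaluate f at x = c.
f(8) = 8^2 + 8*8 + 5
= 64 + 64 + 5
= 128 + 5 = 133
Res(f, g) = 133

133


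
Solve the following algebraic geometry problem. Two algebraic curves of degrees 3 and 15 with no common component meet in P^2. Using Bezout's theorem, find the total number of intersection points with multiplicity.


Bezout's theorem states the intersection count equals the product of degrees.
Intersection count = 3 * 15 = 45

45


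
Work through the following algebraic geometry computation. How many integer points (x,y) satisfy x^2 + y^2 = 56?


Systematically check integer values of x where x^2 <= 56.
For each valid x, check if 56 - x^2 is a perfect square.
Total integer solutions found: 0

0


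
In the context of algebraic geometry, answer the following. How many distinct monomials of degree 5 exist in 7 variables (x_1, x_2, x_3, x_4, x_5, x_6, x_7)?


The number of degree-5 monomials in 7 variables is C(d+n-1, n-1).
= C(5+7-1, 7-1) = C(11, 6)
= 462

462


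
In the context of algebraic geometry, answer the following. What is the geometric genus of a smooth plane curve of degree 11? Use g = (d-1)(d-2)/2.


Using the genus formula for smooth plane curves:
g = (d-1)(d-2)/2
g = (11-1)(11-2)/2
g = 10*9/2
g = 90/2 = 45

45


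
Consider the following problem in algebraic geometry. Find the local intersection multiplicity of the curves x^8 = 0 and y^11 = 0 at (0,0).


The intersection multiplicity of V(x^a) and V(y^b) at the origin is:
I(O; V(x^8), V(y^11)) = dim_k(k[x,y]/(x^8, y^11))
A basis for k[x,y]/(x^8, y^11) is the set of monomials x^i * y^j
where 0 <= i < 8 and 0 <= j < 11.
The number of such monomials is 8 * 11 = 88

88


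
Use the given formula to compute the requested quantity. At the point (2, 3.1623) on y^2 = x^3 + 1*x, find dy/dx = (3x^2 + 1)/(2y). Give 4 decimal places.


Using implicit differentiation of y^2 = x^3 + 1*x:
2y * dy/dx = 3x^2 + 1
dy/dx = (3x^2 + 1)/(2y)
Numerator: 3*2^2 + 1 = 13
Denominator: 2*3.1623 = 6.3246
dy/dx = 13/6.3246 = 2.0555

2.0555


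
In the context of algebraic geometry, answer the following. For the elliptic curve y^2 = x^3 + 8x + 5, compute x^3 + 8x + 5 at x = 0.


Compute x^3 + 8x + 5 at x = 0:
x^3 = 0^3 = 0
8*x = 8*0 = 0
Sum: 0 + 0 + 5 = 5

5


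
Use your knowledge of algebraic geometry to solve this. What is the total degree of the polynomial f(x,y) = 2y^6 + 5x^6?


Examine each term for its total degree (sum of exponents).
  Term '2y^6' has total degree 0+6 = 6.
  Term '5x^6' has total degree 6+0 = 6.
The maximum total degree among all terms is 6.

6


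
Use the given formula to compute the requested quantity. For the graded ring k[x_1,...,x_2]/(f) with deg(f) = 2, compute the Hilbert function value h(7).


For R = k[x_1,...,x_n]/(f) with f homogeneous of degree e:
The Hilbert series is (1 - t^e)/(1 - t)^n.
So h(d) = C(d+n-1, n-1) - C(d-e+n-1, n-1) for d >= e.
With n=2, e=2, d=7:
C(7+2-1, 2-1) = C(8, 1) = 8
C(7-2+2-1, 2-1) = C(6, 1) = 6
h(7) = 8 - 6 = 2

2


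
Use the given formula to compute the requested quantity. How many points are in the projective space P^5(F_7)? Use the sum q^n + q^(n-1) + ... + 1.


P^5(F_7) has (q^(n+1) - 1)/(q - 1) points.
= 7^5 + 7^4 + 7^3 + 7^2 + 7^1 + 7^0
= 16807 + 2401 + 343 + 49 + 7 + 1
= 19608

19608


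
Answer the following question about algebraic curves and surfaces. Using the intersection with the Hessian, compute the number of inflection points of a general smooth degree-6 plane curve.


For a general smooth plane curve C of degree d, the inflection points are
the intersection of C with its Hessian curve, which has degree 3(d-2).
By Bezout, the total intersection number is d * 3(d-2) = 6 * 12 = 72.
For a general curve every flex is ordinary, so each contributes
multiplicity 1 to C·Hess(C), and the number of distinct inflection
points is 3d(d-2).
Inflection points = 3*6*(6-2) = 3*6*4 = 72

72


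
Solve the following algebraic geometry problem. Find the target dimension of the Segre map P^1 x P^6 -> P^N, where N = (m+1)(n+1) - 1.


The Segre embedding maps P^m x P^n into P^N via
all products of coordinates from each factor.
N = (m+1)(n+1) - 1
N = (1+1)(6+1) - 1
N = 2*7 - 1
N = 14 - 1 = 13

13


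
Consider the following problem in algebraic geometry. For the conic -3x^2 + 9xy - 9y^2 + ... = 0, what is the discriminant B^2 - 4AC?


The discriminant of a conic Ax^2 + Bxy + Cy^2 + ... = 0 is B^2 - 4AC.
B^2 = 9^2 = 81
4AC = 4*(-3)*(-9) = 108
Discriminant = 81 - 108 = -27

-27


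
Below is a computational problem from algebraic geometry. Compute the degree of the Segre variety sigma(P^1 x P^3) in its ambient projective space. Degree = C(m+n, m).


The degree of the Segre variety P^1 x P^3 is C(m+n, m).
= C(4, 1)
= 4

4


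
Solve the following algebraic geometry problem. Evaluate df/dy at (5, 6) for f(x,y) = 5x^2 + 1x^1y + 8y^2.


df/dy = 1*x^1 + 2*8*y^1
At (5,6): 1*5^1 + 2*8*6^1
= 5 + 96
= 101

101


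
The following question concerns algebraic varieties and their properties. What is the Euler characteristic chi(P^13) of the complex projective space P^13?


The complex projective space P^13 has one cell in each even real dimension 0, 2, ..., 26.
The cohomology groups are H^{2k}(P^13) = Z for k = 0,...,13, and 0 otherwise.
Euler characteristic = sum of Betti numbers = 1 per even-dimensional cohomology group.
chi(P^13) = 13 + 1 = 14

14


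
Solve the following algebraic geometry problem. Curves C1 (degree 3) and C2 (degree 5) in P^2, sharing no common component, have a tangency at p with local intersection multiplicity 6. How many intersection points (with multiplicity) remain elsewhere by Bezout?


By Bezout's theorem, the total intersection number is d1 * d2.
Total = 3 * 5 = 15
Intersection multiplicity at p = 6
Remaining intersections = 15 - 6 = 9

9


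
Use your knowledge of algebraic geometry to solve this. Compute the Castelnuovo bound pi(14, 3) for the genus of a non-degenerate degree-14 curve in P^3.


Castelnuovo's bound: write d - 1 = m(r-1) + epsilon with 0 <= epsilon < r-1.
d - 1 = 14 - 1 = 13
r - 1 = 3 - 1 = 2
13 = 6*2 + 1, so m = 6, epsilon = 1
pi(d, r) = m(m-1)(r-1)/2 + m*epsilon
= 6*5*2/2 + 6*1
= 60/2 + 6
= 30 + 6 = 36

36


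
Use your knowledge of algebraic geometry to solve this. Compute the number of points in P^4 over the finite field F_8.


P^4(F_8) has (q^(n+1) - 1)/(q - 1) points.
= 8^4 + 8^3 + 8^2 + 8^1 + 8^0
= 4096 + 512 + 64 + 8 + 1
= 4681

4681


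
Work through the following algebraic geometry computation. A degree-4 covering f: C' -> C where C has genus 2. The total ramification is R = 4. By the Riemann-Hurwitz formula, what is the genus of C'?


Riemann-Hurwitz formula: 2g' - 2 = d(2g - 2) + R
Given: d = 4, g = 2, R = 4
2g' - 2 = 4*(2*2 - 2) + 4
2g' - 2 = 4*2 + 4
2g' - 2 = 8 + 4 = 12
2g' = 14
g' = 7

7


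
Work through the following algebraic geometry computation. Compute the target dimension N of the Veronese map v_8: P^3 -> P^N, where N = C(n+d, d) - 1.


The Veronese embedding v_d: P^n -> P^N maps each point to all
degree-d monomials in n+1 homogeneous coordinates.
N = C(n+d, d) - 1
N = C(3+8, 8) - 1
N = C(11, 8) - 1
C(11, 8) = 165
N = 165 - 1 = 164

164


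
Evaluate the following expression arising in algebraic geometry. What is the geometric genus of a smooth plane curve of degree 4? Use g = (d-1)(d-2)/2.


Using the genus formula for smooth plane curves:
g = (d-1)(d-2)/2
g = (4-1)(4-2)/2
g = 3*2/2
g = 6/2 = 3

3


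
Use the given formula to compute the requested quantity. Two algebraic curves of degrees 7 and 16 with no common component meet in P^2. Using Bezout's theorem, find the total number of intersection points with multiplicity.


Bezout's theorem states the intersection count equals the product of degrees.
Intersection count = 7 * 16 = 112

112


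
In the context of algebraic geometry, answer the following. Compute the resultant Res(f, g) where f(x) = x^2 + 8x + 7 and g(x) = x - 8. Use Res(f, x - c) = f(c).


For Res(f, x - c), we evaluate f at x = c.
f(8) = 8^2 + 8*8 + 7
= 64 + 64 + 7
= 128 + 7 = 135
Res(f, g) = 135

135


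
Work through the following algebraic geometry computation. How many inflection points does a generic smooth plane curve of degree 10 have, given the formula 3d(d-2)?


For a general smooth plane curve C of degree d, the inflection points are
the intersection of C with its Hessian curve, which has degree 3(d-2).
By Bezout, the total intersection number is d * 3(d-2) = 10 * 24 = 240.
For a general curve every flex is ordinary, so each contributes
multiplicity 1 to C·Hess(C), and the number of distinct inflection
points is 3d(d-2).
Inflection points = 3*10*(10-2) = 3*10*8 = 240

240


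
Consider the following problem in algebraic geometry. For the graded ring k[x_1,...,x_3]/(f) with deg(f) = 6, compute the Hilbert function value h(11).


For R = k[x_1,...,x_n]/(f) with f homogeneous of degree e:
The Hilbert series is (1 - t^e)/(1 - t)^n.
So h(d) = C(d+n-1, n-1) - C(d-e+n-1, n-1) for d >= e.
With n=3, e=6, d=11:
C(11+3-1, 3-1) = C(13, 2) = 78
C(11-6+3-1, 3-1) = C(7, 2) = 21
h(11) = 78 - 21 = 57

57


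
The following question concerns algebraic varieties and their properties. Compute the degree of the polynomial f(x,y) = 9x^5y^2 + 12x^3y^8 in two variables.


Examine each term for its total degree (sum of exponents).
  Term '9x^5y^2' has total degree 5+2 = 7.
  Term '12x^3y^8' has total degree 3+8 = 11.
The maximum total degree among all terms is 11.

11


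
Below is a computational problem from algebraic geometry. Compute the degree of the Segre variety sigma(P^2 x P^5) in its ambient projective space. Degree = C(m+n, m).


The degree of the Segre variety P^2 x P^5 is C(m+n, m).
= C(7, 2)
= 21

21


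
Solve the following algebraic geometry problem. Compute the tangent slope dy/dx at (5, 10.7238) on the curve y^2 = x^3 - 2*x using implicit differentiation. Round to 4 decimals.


Using implicit differentiation of y^2 = x^3 - 2*x:
2y * dy/dx = 3x^2 - 2
dy/dx = (3x^2 - 2)/(2y)
Numerator: 3*5^2 - 2 = 73
Denominator: 2*10.7238 = 21.4476
dy/dx = 73/21.4476 = 3.4036

3.4036


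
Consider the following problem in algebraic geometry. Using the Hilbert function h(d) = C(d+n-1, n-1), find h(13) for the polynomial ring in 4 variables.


The Hilbert function for the polynomial ring in 4 variables is:
h(d) = C(d+n-1, n-1)
h(13) = C(13+4-1, 4-1) = C(16, 3)
= 16! / (3! * 13!)
= 560

560


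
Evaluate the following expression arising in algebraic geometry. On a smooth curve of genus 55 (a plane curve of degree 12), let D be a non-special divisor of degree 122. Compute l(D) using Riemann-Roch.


First, compute the genus of a smooth plane curve of degree 12:
g = (d-1)(d-2)/2 = (12-1)(12-2)/2 = 55
For a non-special divisor D (i.e., h^1(D) = 0), Riemann-Roch gives:
l(D) = deg(D) - g + 1
Since deg(D) = 122 >= 2g - 1 = 109, D is non-special.
l(D) = 122 - 55 + 1 = 68

68


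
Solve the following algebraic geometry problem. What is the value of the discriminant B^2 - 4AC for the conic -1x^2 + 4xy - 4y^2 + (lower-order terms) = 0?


The discriminant of a conic Ax^2 + Bxy + Cy^2 + ... = 0 is B^2 - 4AC.
B^2 = 4^2 = 16
4AC = 4*(-1)*(-4) = 16
Discriminant = 16 - 16 = 0

0


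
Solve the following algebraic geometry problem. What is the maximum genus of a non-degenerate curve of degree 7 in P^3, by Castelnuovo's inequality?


Castelnuovo's bound: write d - 1 = m(r-1) + epsilon with 0 <= epsilon < r-1.
d - 1 = 7 - 1 = 6
r - 1 = 3 - 1 = 2
6 = 3*2 + 0, so m = 3, epsilon = 0
pi(d, r) = m(m-1)(r-1)/2 + m*epsilon
= 3*2*2/2 + 3*0
= 12/2 + 0
= 6 + 0 = 6

6


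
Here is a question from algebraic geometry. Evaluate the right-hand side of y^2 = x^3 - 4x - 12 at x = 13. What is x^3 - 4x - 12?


Compute x^3 - 4x - 12 at x = 13:
x^3 = 13^3 = 2197
(-4)*x = (-4)*13 = -52
Sum: 2197 - 52 - 12 = 2133

2133


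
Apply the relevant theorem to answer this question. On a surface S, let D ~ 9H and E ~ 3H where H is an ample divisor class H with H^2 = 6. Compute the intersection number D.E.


Using bilinearity of the intersection pairing on a surface S:
(aH).(bH) = ab * (H.H)
We have H^2 = 6.
D.E = (9H).(3H) = 9*3*6
= 27*6
= 162

162
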